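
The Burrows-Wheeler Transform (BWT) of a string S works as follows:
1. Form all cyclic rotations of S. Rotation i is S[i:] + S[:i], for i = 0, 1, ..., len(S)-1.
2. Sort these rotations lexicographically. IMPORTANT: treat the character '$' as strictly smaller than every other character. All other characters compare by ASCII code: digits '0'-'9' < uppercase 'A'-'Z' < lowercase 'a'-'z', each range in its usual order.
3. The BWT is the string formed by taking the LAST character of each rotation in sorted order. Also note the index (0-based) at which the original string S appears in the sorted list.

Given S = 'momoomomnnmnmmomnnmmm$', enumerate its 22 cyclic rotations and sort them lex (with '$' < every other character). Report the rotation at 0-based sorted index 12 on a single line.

Answer: nmmm$momoomomnnmnmmomn

Derivation:
All 22 rotations (rotation i = S[i:]+S[:i]):
  rot[0] = momoomomnnmnmmomnnmmm$
  rot[1] = omoomomnnmnmmomnnmmm$m
  rot[2] = moomomnnmnmmomnnmmm$mo
  rot[3] = oomomnnmnmmomnnmmm$mom
  rot[4] = omomnnmnmmomnnmmm$momo
  rot[5] = momnnmnmmomnnmmm$momoo
  rot[6] = omnnmnmmomnnmmm$momoom
  rot[7] = mnnmnmmomnnmmm$momoomo
  rot[8] = nnmnmmomnnmmm$momoomom
  rot[9] = nmnmmomnnmmm$momoomomn
  rot[10] = mnmmomnnmmm$momoomomnn
  rot[11] = nmmomnnmmm$momoomomnnm
  rot[12] = mmomnnmmm$momoomomnnmn
  rot[13] = momnnmmm$momoomomnnmnm
  rot[14] = omnnmmm$momoomomnnmnmm
  rot[15] = mnnmmm$momoomomnnmnmmo
  rot[16] = nnmmm$momoomomnnmnmmom
  rot[17] = nmmm$momoomomnnmnmmomn
  rot[18] = mmm$momoomomnnmnmmomnn
  rot[19] = mm$momoomomnnmnmmomnnm
  rot[20] = m$momoomomnnmnmmomnnmm
  rot[21] = $momoomomnnmnmmomnnmmm
Sorted (with $ < everything):
  sorted[0] = $momoomomnnmnmmomnnmmm
  sorted[1] = m$momoomomnnmnmmomnnmm
  sorted[2] = mm$momoomomnnmnmmomnnm
  sorted[3] = mmm$momoomomnnmnmmomnn
  sorted[4] = mmomnnmmm$momoomomnnmn
  sorted[5] = mnmmomnnmmm$momoomomnn
  sorted[6] = mnnmmm$momoomomnnmnmmo
  sorted[7] = mnnmnmmomnnmmm$momoomo
  sorted[8] = momnnmmm$momoomomnnmnm
  sorted[9] = momnnmnmmomnnmmm$momoo
  sorted[10] = momoomomnnmnmmomnnmmm$
  sorted[11] = moomomnnmnmmomnnmmm$mo
  sorted[12] = nmmm$momoomomnnmnmmomn
  sorted[13] = nmmomnnmmm$momoomomnnm
  sorted[14] = nmnmmomnnmmm$momoomomn
  sorted[15] = nnmmm$momoomomnnmnmmom
  sorted[16] = nnmnmmomnnmmm$momoomom
  sorted[17] = omnnmmm$momoomomnnmnmm
  sorted[18] = omnnmnmmomnnmmm$momoom
  sorted[19] = omomnnmnmmomnnmmm$momo
  sorted[20] = omoomomnnmnmmomnnmmm$m
  sorted[21] = oomomnnmnmmomnnmmm$mom
sorted[12] = nmmm$momoomomnnmnmmomn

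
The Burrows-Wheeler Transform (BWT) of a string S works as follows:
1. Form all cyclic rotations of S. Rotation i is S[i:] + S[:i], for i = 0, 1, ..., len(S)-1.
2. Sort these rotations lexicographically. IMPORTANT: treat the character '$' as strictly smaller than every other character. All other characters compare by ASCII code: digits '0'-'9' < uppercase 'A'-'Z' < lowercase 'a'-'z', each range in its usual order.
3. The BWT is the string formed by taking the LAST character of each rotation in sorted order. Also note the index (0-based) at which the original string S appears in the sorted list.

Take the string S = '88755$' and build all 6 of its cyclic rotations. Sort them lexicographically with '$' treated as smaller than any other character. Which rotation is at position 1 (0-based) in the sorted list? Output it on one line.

Answer: 5$8875

Derivation:
All 6 rotations (rotation i = S[i:]+S[:i]):
  rot[0] = 88755$
  rot[1] = 8755$8
  rot[2] = 755$88
  rot[3] = 55$887
  rot[4] = 5$8875
  rot[5] = $88755
Sorted (with $ < everything):
  sorted[0] = $88755
  sorted[1] = 5$8875
  sorted[2] = 55$887
  sorted[3] = 755$88
  sorted[4] = 8755$8
  sorted[5] = 88755$
sorted[1] = 5$8875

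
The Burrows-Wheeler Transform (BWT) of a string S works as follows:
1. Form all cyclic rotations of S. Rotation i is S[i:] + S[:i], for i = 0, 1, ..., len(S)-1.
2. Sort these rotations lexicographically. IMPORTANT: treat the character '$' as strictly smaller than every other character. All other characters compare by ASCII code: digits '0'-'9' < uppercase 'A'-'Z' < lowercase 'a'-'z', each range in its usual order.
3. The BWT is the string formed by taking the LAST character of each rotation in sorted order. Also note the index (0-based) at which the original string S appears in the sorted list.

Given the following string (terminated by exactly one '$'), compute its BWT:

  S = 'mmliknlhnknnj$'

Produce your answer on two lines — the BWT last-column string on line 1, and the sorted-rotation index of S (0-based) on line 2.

Answer: jllninnmm$nhkk
9

Derivation:
All 14 rotations (rotation i = S[i:]+S[:i]):
  rot[0] = mmliknlhnknnj$
  rot[1] = mliknlhnknnj$m
  rot[2] = liknlhnknnj$mm
  rot[3] = iknlhnknnj$mml
  rot[4] = knlhnknnj$mmli
  rot[5] = nlhnknnj$mmlik
  rot[6] = lhnknnj$mmlikn
  rot[7] = hnknnj$mmliknl
  rot[8] = nknnj$mmliknlh
  rot[9] = knnj$mmliknlhn
  rot[10] = nnj$mmliknlhnk
  rot[11] = nj$mmliknlhnkn
  rot[12] = j$mmliknlhnknn
  rot[13] = $mmliknlhnknnj
Sorted (with $ < everything):
  sorted[0] = $mmliknlhnknnj  (last char: 'j')
  sorted[1] = hnknnj$mmliknl  (last char: 'l')
  sorted[2] = iknlhnknnj$mml  (last char: 'l')
  sorted[3] = j$mmliknlhnknn  (last char: 'n')
  sorted[4] = knlhnknnj$mmli  (last char: 'i')
  sorted[5] = knnj$mmliknlhn  (last char: 'n')
  sorted[6] = lhnknnj$mmlikn  (last char: 'n')
  sorted[7] = liknlhnknnj$mm  (last char: 'm')
  sorted[8] = mliknlhnknnj$m  (last char: 'm')
  sorted[9] = mmliknlhnknnj$  (last char: '$')
  sorted[10] = nj$mmliknlhnkn  (last char: 'n')
  sorted[11] = nknnj$mmliknlh  (last char: 'h')
  sorted[12] = nlhnknnj$mmlik  (last char: 'k')
  sorted[13] = nnj$mmliknlhnk  (last char: 'k')
Last column: jllninnmm$nhkk
Original string S is at sorted index 9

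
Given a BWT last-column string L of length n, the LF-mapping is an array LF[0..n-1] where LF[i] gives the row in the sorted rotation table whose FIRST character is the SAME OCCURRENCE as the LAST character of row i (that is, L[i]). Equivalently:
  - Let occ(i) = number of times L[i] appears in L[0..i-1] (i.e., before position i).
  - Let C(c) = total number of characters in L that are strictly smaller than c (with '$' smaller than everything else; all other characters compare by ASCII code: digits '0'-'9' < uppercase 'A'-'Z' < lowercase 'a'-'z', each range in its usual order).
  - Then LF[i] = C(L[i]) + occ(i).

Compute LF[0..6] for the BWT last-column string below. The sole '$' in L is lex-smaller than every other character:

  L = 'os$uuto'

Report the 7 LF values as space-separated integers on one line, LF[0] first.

Char counts: '$':1, 'o':2, 's':1, 't':1, 'u':2
C (first-col start): C('$')=0, C('o')=1, C('s')=3, C('t')=4, C('u')=5
L[0]='o': occ=0, LF[0]=C('o')+0=1+0=1
L[1]='s': occ=0, LF[1]=C('s')+0=3+0=3
L[2]='$': occ=0, LF[2]=C('$')+0=0+0=0
L[3]='u': occ=0, LF[3]=C('u')+0=5+0=5
L[4]='u': occ=1, LF[4]=C('u')+1=5+1=6
L[5]='t': occ=0, LF[5]=C('t')+0=4+0=4
L[6]='o': occ=1, LF[6]=C('o')+1=1+1=2

Answer: 1 3 0 5 6 4 2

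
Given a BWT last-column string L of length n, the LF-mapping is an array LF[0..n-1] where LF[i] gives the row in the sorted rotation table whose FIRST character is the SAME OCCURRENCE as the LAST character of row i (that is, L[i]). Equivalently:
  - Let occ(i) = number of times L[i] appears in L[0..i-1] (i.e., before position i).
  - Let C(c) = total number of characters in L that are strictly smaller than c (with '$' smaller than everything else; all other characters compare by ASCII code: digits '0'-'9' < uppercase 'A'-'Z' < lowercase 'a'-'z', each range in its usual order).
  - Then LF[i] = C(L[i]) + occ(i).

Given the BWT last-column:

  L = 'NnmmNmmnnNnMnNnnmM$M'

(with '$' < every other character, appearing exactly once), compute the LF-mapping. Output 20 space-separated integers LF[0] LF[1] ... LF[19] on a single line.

Answer: 4 13 8 9 5 10 11 14 15 6 16 1 17 7 18 19 12 2 0 3

Derivation:
Char counts: '$':1, 'M':3, 'N':4, 'm':5, 'n':7
C (first-col start): C('$')=0, C('M')=1, C('N')=4, C('m')=8, C('n')=13
L[0]='N': occ=0, LF[0]=C('N')+0=4+0=4
L[1]='n': occ=0, LF[1]=C('n')+0=13+0=13
L[2]='m': occ=0, LF[2]=C('m')+0=8+0=8
L[3]='m': occ=1, LF[3]=C('m')+1=8+1=9
L[4]='N': occ=1, LF[4]=C('N')+1=4+1=5
L[5]='m': occ=2, LF[5]=C('m')+2=8+2=10
L[6]='m': occ=3, LF[6]=C('m')+3=8+3=11
L[7]='n': occ=1, LF[7]=C('n')+1=13+1=14
L[8]='n': occ=2, LF[8]=C('n')+2=13+2=15
L[9]='N': occ=2, LF[9]=C('N')+2=4+2=6
L[10]='n': occ=3, LF[10]=C('n')+3=13+3=16
L[11]='M': occ=0, LF[11]=C('M')+0=1+0=1
L[12]='n': occ=4, LF[12]=C('n')+4=13+4=17
L[13]='N': occ=3, LF[13]=C('N')+3=4+3=7
L[14]='n': occ=5, LF[14]=C('n')+5=13+5=18
L[15]='n': occ=6, LF[15]=C('n')+6=13+6=19
L[16]='m': occ=4, LF[16]=C('m')+4=8+4=12
L[17]='M': occ=1, LF[17]=C('M')+1=1+1=2
L[18]='$': occ=0, LF[18]=C('$')+0=0+0=0
L[19]='M': occ=2, LF[19]=C('M')+2=1+2=3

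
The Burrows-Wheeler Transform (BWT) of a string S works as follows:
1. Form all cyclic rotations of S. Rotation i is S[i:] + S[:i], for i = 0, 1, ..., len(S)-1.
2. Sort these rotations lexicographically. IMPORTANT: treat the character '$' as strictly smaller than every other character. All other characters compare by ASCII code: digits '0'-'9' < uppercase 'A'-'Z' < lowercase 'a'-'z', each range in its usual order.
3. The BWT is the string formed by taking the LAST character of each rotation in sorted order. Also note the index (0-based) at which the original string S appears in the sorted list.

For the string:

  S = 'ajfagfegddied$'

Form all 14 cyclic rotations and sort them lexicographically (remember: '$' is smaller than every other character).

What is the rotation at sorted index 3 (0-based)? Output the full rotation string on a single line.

Answer: d$ajfagfegddie

Derivation:
All 14 rotations (rotation i = S[i:]+S[:i]):
  rot[0] = ajfagfegddied$
  rot[1] = jfagfegddied$a
  rot[2] = fagfegddied$aj
  rot[3] = agfegddied$ajf
  rot[4] = gfegddied$ajfa
  rot[5] = fegddied$ajfag
  rot[6] = egddied$ajfagf
  rot[7] = gddied$ajfagfe
  rot[8] = ddied$ajfagfeg
  rot[9] = died$ajfagfegd
  rot[10] = ied$ajfagfegdd
  rot[11] = ed$ajfagfegddi
  rot[12] = d$ajfagfegddie
  rot[13] = $ajfagfegddied
Sorted (with $ < everything):
  sorted[0] = $ajfagfegddied
  sorted[1] = agfegddied$ajf
  sorted[2] = ajfagfegddied$
  sorted[3] = d$ajfagfegddie
  sorted[4] = ddied$ajfagfeg
  sorted[5] = died$ajfagfegd
  sorted[6] = ed$ajfagfegddi
  sorted[7] = egddied$ajfagf
  sorted[8] = fagfegddied$aj
  sorted[9] = fegddied$ajfag
  sorted[10] = gddied$ajfagfe
  sorted[11] = gfegddied$ajfa
  sorted[12] = ied$ajfagfegdd
  sorted[13] = jfagfegddied$a
sorted[3] = d$ajfagfegddie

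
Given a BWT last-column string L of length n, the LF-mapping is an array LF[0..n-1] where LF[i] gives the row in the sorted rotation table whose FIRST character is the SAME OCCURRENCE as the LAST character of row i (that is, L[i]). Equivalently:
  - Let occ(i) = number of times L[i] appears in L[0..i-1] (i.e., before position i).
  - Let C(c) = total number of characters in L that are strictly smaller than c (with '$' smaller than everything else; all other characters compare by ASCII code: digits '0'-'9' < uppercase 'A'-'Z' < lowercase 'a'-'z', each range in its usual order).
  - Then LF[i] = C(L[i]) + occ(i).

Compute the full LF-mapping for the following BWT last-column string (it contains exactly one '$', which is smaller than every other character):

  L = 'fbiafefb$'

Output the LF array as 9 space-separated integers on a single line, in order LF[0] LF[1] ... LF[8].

Answer: 5 2 8 1 6 4 7 3 0

Derivation:
Char counts: '$':1, 'a':1, 'b':2, 'e':1, 'f':3, 'i':1
C (first-col start): C('$')=0, C('a')=1, C('b')=2, C('e')=4, C('f')=5, C('i')=8
L[0]='f': occ=0, LF[0]=C('f')+0=5+0=5
L[1]='b': occ=0, LF[1]=C('b')+0=2+0=2
L[2]='i': occ=0, LF[2]=C('i')+0=8+0=8
L[3]='a': occ=0, LF[3]=C('a')+0=1+0=1
L[4]='f': occ=1, LF[4]=C('f')+1=5+1=6
L[5]='e': occ=0, LF[5]=C('e')+0=4+0=4
L[6]='f': occ=2, LF[6]=C('f')+2=5+2=7
L[7]='b': occ=1, LF[7]=C('b')+1=2+1=3
L[8]='$': occ=0, LF[8]=C('$')+0=0+0=0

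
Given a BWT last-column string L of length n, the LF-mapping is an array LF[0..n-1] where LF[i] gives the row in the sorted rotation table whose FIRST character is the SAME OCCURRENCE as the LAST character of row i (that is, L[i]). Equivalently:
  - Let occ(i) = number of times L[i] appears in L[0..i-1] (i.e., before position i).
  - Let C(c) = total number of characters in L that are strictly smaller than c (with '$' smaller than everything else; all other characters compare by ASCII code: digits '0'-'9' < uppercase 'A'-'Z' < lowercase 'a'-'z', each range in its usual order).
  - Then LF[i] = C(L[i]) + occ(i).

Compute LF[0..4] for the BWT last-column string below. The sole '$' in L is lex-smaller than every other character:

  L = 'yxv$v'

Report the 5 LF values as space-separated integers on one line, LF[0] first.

Answer: 4 3 1 0 2

Derivation:
Char counts: '$':1, 'v':2, 'x':1, 'y':1
C (first-col start): C('$')=0, C('v')=1, C('x')=3, C('y')=4
L[0]='y': occ=0, LF[0]=C('y')+0=4+0=4
L[1]='x': occ=0, LF[1]=C('x')+0=3+0=3
L[2]='v': occ=0, LF[2]=C('v')+0=1+0=1
L[3]='$': occ=0, LF[3]=C('$')+0=0+0=0
L[4]='v': occ=1, LF[4]=C('v')+1=1+1=2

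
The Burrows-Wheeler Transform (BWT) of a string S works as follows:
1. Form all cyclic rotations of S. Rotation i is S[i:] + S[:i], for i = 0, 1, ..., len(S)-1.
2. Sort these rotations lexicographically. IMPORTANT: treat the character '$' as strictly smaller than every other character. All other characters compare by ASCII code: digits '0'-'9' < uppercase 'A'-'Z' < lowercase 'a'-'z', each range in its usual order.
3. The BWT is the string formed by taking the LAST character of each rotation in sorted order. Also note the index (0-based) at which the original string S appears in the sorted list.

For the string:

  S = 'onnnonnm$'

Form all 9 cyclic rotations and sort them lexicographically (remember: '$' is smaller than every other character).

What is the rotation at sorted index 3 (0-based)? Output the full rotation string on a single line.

All 9 rotations (rotation i = S[i:]+S[:i]):
  rot[0] = onnnonnm$
  rot[1] = nnnonnm$o
  rot[2] = nnonnm$on
  rot[3] = nonnm$onn
  rot[4] = onnm$onnn
  rot[5] = nnm$onnno
  rot[6] = nm$onnnon
  rot[7] = m$onnnonn
  rot[8] = $onnnonnm
Sorted (with $ < everything):
  sorted[0] = $onnnonnm
  sorted[1] = m$onnnonn
  sorted[2] = nm$onnnon
  sorted[3] = nnm$onnno
  sorted[4] = nnnonnm$o
  sorted[5] = nnonnm$on
  sorted[6] = nonnm$onn
  sorted[7] = onnm$onnn
  sorted[8] = onnnonnm$
sorted[3] = nnm$onnno

Answer: nnm$onnno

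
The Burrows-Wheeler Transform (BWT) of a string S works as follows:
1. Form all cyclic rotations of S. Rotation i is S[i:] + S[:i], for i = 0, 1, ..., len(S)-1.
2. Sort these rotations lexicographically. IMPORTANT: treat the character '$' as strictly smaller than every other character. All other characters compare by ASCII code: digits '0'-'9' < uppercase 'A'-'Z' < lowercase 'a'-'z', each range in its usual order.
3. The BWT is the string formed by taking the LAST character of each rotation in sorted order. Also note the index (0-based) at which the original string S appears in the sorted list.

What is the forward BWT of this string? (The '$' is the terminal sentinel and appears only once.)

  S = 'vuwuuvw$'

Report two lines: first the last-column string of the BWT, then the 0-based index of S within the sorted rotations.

Answer: wwuv$uvu
4

Derivation:
All 8 rotations (rotation i = S[i:]+S[:i]):
  rot[0] = vuwuuvw$
  rot[1] = uwuuvw$v
  rot[2] = wuuvw$vu
  rot[3] = uuvw$vuw
  rot[4] = uvw$vuwu
  rot[5] = vw$vuwuu
  rot[6] = w$vuwuuv
  rot[7] = $vuwuuvw
Sorted (with $ < everything):
  sorted[0] = $vuwuuvw  (last char: 'w')
  sorted[1] = uuvw$vuw  (last char: 'w')
  sorted[2] = uvw$vuwu  (last char: 'u')
  sorted[3] = uwuuvw$v  (last char: 'v')
  sorted[4] = vuwuuvw$  (last char: '$')
  sorted[5] = vw$vuwuu  (last char: 'u')
  sorted[6] = w$vuwuuv  (last char: 'v')
  sorted[7] = wuuvw$vu  (last char: 'u')
Last column: wwuv$uvu
Original string S is at sorted index 4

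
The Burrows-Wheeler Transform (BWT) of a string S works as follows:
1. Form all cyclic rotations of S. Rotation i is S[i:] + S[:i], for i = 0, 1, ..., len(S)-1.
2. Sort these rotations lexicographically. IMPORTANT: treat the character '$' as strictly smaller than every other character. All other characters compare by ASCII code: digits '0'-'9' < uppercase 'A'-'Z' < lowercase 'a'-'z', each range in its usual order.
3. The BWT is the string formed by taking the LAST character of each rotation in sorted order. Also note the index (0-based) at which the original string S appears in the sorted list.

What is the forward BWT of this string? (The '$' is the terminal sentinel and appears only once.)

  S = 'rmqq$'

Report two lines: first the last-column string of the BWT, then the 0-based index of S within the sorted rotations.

All 5 rotations (rotation i = S[i:]+S[:i]):
  rot[0] = rmqq$
  rot[1] = mqq$r
  rot[2] = qq$rm
  rot[3] = q$rmq
  rot[4] = $rmqq
Sorted (with $ < everything):
  sorted[0] = $rmqq  (last char: 'q')
  sorted[1] = mqq$r  (last char: 'r')
  sorted[2] = q$rmq  (last char: 'q')
  sorted[3] = qq$rm  (last char: 'm')
  sorted[4] = rmqq$  (last char: '$')
Last column: qrqm$
Original string S is at sorted index 4

Answer: qrqm$
4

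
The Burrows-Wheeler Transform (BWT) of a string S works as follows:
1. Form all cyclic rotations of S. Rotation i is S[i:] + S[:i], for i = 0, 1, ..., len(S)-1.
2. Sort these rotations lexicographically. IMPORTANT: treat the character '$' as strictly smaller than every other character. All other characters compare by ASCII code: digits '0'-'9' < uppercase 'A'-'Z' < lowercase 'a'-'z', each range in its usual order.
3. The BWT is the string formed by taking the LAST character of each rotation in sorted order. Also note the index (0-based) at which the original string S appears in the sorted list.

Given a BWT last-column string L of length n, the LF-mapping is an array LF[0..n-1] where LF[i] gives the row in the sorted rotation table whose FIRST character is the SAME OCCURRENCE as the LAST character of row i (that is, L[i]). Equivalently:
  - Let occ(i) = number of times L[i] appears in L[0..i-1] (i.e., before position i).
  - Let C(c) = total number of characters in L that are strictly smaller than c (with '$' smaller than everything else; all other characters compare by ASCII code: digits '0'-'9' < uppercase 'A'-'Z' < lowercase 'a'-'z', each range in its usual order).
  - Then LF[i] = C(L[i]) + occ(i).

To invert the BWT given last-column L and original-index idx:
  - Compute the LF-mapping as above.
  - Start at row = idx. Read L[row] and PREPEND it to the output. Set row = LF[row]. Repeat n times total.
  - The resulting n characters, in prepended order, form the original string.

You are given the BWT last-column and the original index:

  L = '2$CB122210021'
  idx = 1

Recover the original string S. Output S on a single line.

LF mapping: 6 0 12 11 3 7 8 9 4 1 2 10 5
Walk LF starting at row 1, prepending L[row]:
  step 1: row=1, L[1]='$', prepend. Next row=LF[1]=0
  step 2: row=0, L[0]='2', prepend. Next row=LF[0]=6
  step 3: row=6, L[6]='2', prepend. Next row=LF[6]=8
  step 4: row=8, L[8]='1', prepend. Next row=LF[8]=4
  step 5: row=4, L[4]='1', prepend. Next row=LF[4]=3
  step 6: row=3, L[3]='B', prepend. Next row=LF[3]=11
  step 7: row=11, L[11]='2', prepend. Next row=LF[11]=10
  step 8: row=10, L[10]='0', prepend. Next row=LF[10]=2
  step 9: row=2, L[2]='C', prepend. Next row=LF[2]=12
  step 10: row=12, L[12]='1', prepend. Next row=LF[12]=5
  step 11: row=5, L[5]='2', prepend. Next row=LF[5]=7
  step 12: row=7, L[7]='2', prepend. Next row=LF[7]=9
  step 13: row=9, L[9]='0', prepend. Next row=LF[9]=1
Reversed output: 0221C02B1122$

Answer: 0221C02B1122$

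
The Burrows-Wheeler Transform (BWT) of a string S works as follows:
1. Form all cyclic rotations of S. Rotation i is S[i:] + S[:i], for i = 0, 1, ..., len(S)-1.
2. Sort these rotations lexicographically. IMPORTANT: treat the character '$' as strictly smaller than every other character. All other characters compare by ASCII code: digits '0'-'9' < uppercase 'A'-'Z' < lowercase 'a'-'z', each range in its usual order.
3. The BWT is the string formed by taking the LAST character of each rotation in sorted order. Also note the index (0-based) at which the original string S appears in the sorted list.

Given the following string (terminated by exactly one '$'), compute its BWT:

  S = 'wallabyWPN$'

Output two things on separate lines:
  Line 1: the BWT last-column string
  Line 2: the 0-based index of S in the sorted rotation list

All 11 rotations (rotation i = S[i:]+S[:i]):
  rot[0] = wallabyWPN$
  rot[1] = allabyWPN$w
  rot[2] = llabyWPN$wa
  rot[3] = labyWPN$wal
  rot[4] = abyWPN$wall
  rot[5] = byWPN$walla
  rot[6] = yWPN$wallab
  rot[7] = WPN$wallaby
  rot[8] = PN$wallabyW
  rot[9] = N$wallabyWP
  rot[10] = $wallabyWPN
Sorted (with $ < everything):
  sorted[0] = $wallabyWPN  (last char: 'N')
  sorted[1] = N$wallabyWP  (last char: 'P')
  sorted[2] = PN$wallabyW  (last char: 'W')
  sorted[3] = WPN$wallaby  (last char: 'y')
  sorted[4] = abyWPN$wall  (last char: 'l')
  sorted[5] = allabyWPN$w  (last char: 'w')
  sorted[6] = byWPN$walla  (last char: 'a')
  sorted[7] = labyWPN$wal  (last char: 'l')
  sorted[8] = llabyWPN$wa  (last char: 'a')
  sorted[9] = wallabyWPN$  (last char: '$')
  sorted[10] = yWPN$wallab  (last char: 'b')
Last column: NPWylwala$b
Original string S is at sorted index 9

Answer: NPWylwala$b
9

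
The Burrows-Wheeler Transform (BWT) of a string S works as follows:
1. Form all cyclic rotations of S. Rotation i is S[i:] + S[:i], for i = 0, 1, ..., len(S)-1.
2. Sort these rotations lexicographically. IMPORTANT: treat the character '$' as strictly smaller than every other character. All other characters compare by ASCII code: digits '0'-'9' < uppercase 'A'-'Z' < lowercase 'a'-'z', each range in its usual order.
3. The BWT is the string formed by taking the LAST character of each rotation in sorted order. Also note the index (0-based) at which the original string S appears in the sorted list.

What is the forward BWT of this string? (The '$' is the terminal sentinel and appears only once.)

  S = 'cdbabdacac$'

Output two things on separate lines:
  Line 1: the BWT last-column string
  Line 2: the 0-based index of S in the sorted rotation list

All 11 rotations (rotation i = S[i:]+S[:i]):
  rot[0] = cdbabdacac$
  rot[1] = dbabdacac$c
  rot[2] = babdacac$cd
  rot[3] = abdacac$cdb
  rot[4] = bdacac$cdba
  rot[5] = dacac$cdbab
  rot[6] = acac$cdbabd
  rot[7] = cac$cdbabda
  rot[8] = ac$cdbabdac
  rot[9] = c$cdbabdaca
  rot[10] = $cdbabdacac
Sorted (with $ < everything):
  sorted[0] = $cdbabdacac  (last char: 'c')
  sorted[1] = abdacac$cdb  (last char: 'b')
  sorted[2] = ac$cdbabdac  (last char: 'c')
  sorted[3] = acac$cdbabd  (last char: 'd')
  sorted[4] = babdacac$cd  (last char: 'd')
  sorted[5] = bdacac$cdba  (last char: 'a')
  sorted[6] = c$cdbabdaca  (last char: 'a')
  sorted[7] = cac$cdbabda  (last char: 'a')
  sorted[8] = cdbabdacac$  (last char: '$')
  sorted[9] = dacac$cdbab  (last char: 'b')
  sorted[10] = dbabdacac$c  (last char: 'c')
Last column: cbcddaaa$bc
Original string S is at sorted index 8

Answer: cbcddaaa$bc
8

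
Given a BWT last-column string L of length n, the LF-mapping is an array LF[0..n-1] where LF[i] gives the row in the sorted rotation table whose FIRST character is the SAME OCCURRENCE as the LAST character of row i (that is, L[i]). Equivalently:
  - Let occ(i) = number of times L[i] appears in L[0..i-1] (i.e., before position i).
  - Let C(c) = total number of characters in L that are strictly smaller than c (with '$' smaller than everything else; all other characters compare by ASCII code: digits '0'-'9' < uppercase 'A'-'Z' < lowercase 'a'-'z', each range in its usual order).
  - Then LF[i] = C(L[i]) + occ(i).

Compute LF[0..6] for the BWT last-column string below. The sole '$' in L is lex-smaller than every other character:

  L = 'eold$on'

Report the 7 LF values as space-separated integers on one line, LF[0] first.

Char counts: '$':1, 'd':1, 'e':1, 'l':1, 'n':1, 'o':2
C (first-col start): C('$')=0, C('d')=1, C('e')=2, C('l')=3, C('n')=4, C('o')=5
L[0]='e': occ=0, LF[0]=C('e')+0=2+0=2
L[1]='o': occ=0, LF[1]=C('o')+0=5+0=5
L[2]='l': occ=0, LF[2]=C('l')+0=3+0=3
L[3]='d': occ=0, LF[3]=C('d')+0=1+0=1
L[4]='$': occ=0, LF[4]=C('$')+0=0+0=0
L[5]='o': occ=1, LF[5]=C('o')+1=5+1=6
L[6]='n': occ=0, LF[6]=C('n')+0=4+0=4

Answer: 2 5 3 1 0 6 4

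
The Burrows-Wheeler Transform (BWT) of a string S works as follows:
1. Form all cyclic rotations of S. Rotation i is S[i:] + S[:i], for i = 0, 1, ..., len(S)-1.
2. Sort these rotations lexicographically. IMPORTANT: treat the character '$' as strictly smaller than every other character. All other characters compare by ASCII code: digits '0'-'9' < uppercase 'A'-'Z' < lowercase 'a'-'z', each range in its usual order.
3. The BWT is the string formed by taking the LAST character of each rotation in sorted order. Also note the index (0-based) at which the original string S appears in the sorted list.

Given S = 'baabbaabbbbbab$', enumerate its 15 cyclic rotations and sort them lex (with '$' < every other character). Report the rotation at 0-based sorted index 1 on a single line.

All 15 rotations (rotation i = S[i:]+S[:i]):
  rot[0] = baabbaabbbbbab$
  rot[1] = aabbaabbbbbab$b
  rot[2] = abbaabbbbbab$ba
  rot[3] = bbaabbbbbab$baa
  rot[4] = baabbbbbab$baab
  rot[5] = aabbbbbab$baabb
  rot[6] = abbbbbab$baabba
  rot[7] = bbbbbab$baabbaa
  rot[8] = bbbbab$baabbaab
  rot[9] = bbbab$baabbaabb
  rot[10] = bbab$baabbaabbb
  rot[11] = bab$baabbaabbbb
  rot[12] = ab$baabbaabbbbb
  rot[13] = b$baabbaabbbbba
  rot[14] = $baabbaabbbbbab
Sorted (with $ < everything):
  sorted[0] = $baabbaabbbbbab
  sorted[1] = aabbaabbbbbab$b
  sorted[2] = aabbbbbab$baabb
  sorted[3] = ab$baabbaabbbbb
  sorted[4] = abbaabbbbbab$ba
  sorted[5] = abbbbbab$baabba
  sorted[6] = b$baabbaabbbbba
  sorted[7] = baabbaabbbbbab$
  sorted[8] = baabbbbbab$baab
  sorted[9] = bab$baabbaabbbb
  sorted[10] = bbaabbbbbab$baa
  sorted[11] = bbab$baabbaabbb
  sorted[12] = bbbab$baabbaabb
  sorted[13] = bbbbab$baabbaab
  sorted[14] = bbbbbab$baabbaa
sorted[1] = aabbaabbbbbab$b

Answer: aabbaabbbbbab$b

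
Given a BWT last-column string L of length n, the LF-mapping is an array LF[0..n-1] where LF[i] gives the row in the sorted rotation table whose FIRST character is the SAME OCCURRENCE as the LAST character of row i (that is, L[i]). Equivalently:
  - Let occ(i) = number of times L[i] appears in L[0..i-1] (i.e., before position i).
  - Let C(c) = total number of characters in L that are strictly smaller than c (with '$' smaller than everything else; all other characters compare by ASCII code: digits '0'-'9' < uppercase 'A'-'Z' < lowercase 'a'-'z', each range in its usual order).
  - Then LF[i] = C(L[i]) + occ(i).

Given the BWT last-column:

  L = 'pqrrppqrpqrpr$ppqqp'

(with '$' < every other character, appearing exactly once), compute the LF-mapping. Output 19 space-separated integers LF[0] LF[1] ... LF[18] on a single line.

Answer: 1 9 14 15 2 3 10 16 4 11 17 5 18 0 6 7 12 13 8

Derivation:
Char counts: '$':1, 'p':8, 'q':5, 'r':5
C (first-col start): C('$')=0, C('p')=1, C('q')=9, C('r')=14
L[0]='p': occ=0, LF[0]=C('p')+0=1+0=1
L[1]='q': occ=0, LF[1]=C('q')+0=9+0=9
L[2]='r': occ=0, LF[2]=C('r')+0=14+0=14
L[3]='r': occ=1, LF[3]=C('r')+1=14+1=15
L[4]='p': occ=1, LF[4]=C('p')+1=1+1=2
L[5]='p': occ=2, LF[5]=C('p')+2=1+2=3
L[6]='q': occ=1, LF[6]=C('q')+1=9+1=10
L[7]='r': occ=2, LF[7]=C('r')+2=14+2=16
L[8]='p': occ=3, LF[8]=C('p')+3=1+3=4
L[9]='q': occ=2, LF[9]=C('q')+2=9+2=11
L[10]='r': occ=3, LF[10]=C('r')+3=14+3=17
L[11]='p': occ=4, LF[11]=C('p')+4=1+4=5
L[12]='r': occ=4, LF[12]=C('r')+4=14+4=18
L[13]='$': occ=0, LF[13]=C('$')+0=0+0=0
L[14]='p': occ=5, LF[14]=C('p')+5=1+5=6
L[15]='p': occ=6, LF[15]=C('p')+6=1+6=7
L[16]='q': occ=3, LF[16]=C('q')+3=9+3=12
L[17]='q': occ=4, LF[17]=C('q')+4=9+4=13
L[18]='p': occ=7, LF[18]=C('p')+7=1+7=8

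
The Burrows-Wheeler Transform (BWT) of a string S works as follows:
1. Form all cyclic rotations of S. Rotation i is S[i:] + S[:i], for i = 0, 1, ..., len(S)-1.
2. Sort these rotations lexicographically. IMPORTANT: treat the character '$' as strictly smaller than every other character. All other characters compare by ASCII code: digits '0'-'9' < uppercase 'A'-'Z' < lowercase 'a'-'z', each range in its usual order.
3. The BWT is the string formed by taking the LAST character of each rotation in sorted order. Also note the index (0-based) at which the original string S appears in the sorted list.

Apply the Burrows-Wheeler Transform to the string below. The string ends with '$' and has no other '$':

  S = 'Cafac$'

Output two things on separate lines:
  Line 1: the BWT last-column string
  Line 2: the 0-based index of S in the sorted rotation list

All 6 rotations (rotation i = S[i:]+S[:i]):
  rot[0] = Cafac$
  rot[1] = afac$C
  rot[2] = fac$Ca
  rot[3] = ac$Caf
  rot[4] = c$Cafa
  rot[5] = $Cafac
Sorted (with $ < everything):
  sorted[0] = $Cafac  (last char: 'c')
  sorted[1] = Cafac$  (last char: '$')
  sorted[2] = ac$Caf  (last char: 'f')
  sorted[3] = afac$C  (last char: 'C')
  sorted[4] = c$Cafa  (last char: 'a')
  sorted[5] = fac$Ca  (last char: 'a')
Last column: c$fCaa
Original string S is at sorted index 1

Answer: c$fCaa
1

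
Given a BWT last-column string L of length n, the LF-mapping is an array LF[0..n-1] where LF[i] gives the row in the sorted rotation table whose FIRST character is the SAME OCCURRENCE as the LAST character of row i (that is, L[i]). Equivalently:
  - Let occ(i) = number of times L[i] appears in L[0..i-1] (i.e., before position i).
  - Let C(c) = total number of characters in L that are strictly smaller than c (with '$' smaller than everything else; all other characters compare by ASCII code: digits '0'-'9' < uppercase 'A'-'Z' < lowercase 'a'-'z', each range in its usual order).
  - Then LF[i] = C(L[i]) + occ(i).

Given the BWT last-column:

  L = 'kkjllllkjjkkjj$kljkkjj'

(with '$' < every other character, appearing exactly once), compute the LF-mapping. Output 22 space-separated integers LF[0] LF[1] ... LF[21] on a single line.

Answer: 9 10 1 17 18 19 20 11 2 3 12 13 4 5 0 14 21 6 15 16 7 8

Derivation:
Char counts: '$':1, 'j':8, 'k':8, 'l':5
C (first-col start): C('$')=0, C('j')=1, C('k')=9, C('l')=17
L[0]='k': occ=0, LF[0]=C('k')+0=9+0=9
L[1]='k': occ=1, LF[1]=C('k')+1=9+1=10
L[2]='j': occ=0, LF[2]=C('j')+0=1+0=1
L[3]='l': occ=0, LF[3]=C('l')+0=17+0=17
L[4]='l': occ=1, LF[4]=C('l')+1=17+1=18
L[5]='l': occ=2, LF[5]=C('l')+2=17+2=19
L[6]='l': occ=3, LF[6]=C('l')+3=17+3=20
L[7]='k': occ=2, LF[7]=C('k')+2=9+2=11
L[8]='j': occ=1, LF[8]=C('j')+1=1+1=2
L[9]='j': occ=2, LF[9]=C('j')+2=1+2=3
L[10]='k': occ=3, LF[10]=C('k')+3=9+3=12
L[11]='k': occ=4, LF[11]=C('k')+4=9+4=13
L[12]='j': occ=3, LF[12]=C('j')+3=1+3=4
L[13]='j': occ=4, LF[13]=C('j')+4=1+4=5
L[14]='$': occ=0, LF[14]=C('$')+0=0+0=0
L[15]='k': occ=5, LF[15]=C('k')+5=9+5=14
L[16]='l': occ=4, LF[16]=C('l')+4=17+4=21
L[17]='j': occ=5, LF[17]=C('j')+5=1+5=6
L[18]='k': occ=6, LF[18]=C('k')+6=9+6=15
L[19]='k': occ=7, LF[19]=C('k')+7=9+7=16
L[20]='j': occ=6, LF[20]=C('j')+6=1+6=7
L[21]='j': occ=7, LF[21]=C('j')+7=1+7=8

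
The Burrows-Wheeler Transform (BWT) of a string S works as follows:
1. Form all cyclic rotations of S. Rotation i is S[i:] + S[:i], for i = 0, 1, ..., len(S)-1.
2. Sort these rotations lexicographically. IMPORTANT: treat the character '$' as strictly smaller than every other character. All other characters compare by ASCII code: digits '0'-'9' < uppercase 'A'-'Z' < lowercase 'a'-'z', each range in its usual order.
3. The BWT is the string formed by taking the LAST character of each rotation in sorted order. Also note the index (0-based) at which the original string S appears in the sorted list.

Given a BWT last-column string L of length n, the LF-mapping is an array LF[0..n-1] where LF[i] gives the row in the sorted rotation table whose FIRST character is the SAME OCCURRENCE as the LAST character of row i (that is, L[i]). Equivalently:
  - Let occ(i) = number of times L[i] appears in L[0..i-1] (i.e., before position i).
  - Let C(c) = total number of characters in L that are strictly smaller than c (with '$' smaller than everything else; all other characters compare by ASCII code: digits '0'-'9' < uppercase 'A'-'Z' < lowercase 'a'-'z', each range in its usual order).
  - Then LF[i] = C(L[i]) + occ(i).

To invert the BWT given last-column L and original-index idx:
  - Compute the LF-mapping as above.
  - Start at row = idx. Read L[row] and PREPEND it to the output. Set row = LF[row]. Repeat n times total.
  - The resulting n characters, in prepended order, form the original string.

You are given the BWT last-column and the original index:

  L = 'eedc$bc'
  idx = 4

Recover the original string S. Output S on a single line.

LF mapping: 5 6 4 2 0 1 3
Walk LF starting at row 4, prepending L[row]:
  step 1: row=4, L[4]='$', prepend. Next row=LF[4]=0
  step 2: row=0, L[0]='e', prepend. Next row=LF[0]=5
  step 3: row=5, L[5]='b', prepend. Next row=LF[5]=1
  step 4: row=1, L[1]='e', prepend. Next row=LF[1]=6
  step 5: row=6, L[6]='c', prepend. Next row=LF[6]=3
  step 6: row=3, L[3]='c', prepend. Next row=LF[3]=2
  step 7: row=2, L[2]='d', prepend. Next row=LF[2]=4
Reversed output: dccebe$

Answer: dccebe$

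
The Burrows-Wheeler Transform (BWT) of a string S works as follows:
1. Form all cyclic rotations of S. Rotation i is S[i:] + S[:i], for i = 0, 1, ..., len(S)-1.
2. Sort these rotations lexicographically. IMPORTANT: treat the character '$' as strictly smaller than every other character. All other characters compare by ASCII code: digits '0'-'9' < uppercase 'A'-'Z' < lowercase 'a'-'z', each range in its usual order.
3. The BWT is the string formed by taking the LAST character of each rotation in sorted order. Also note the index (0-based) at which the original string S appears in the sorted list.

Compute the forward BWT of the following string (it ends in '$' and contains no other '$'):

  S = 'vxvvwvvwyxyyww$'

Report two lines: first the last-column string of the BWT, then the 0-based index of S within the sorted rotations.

Answer: wxwvv$wvyvvyywx
5

Derivation:
All 15 rotations (rotation i = S[i:]+S[:i]):
  rot[0] = vxvvwvvwyxyyww$
  rot[1] = xvvwvvwyxyyww$v
  rot[2] = vvwvvwyxyyww$vx
  rot[3] = vwvvwyxyyww$vxv
  rot[4] = wvvwyxyyww$vxvv
  rot[5] = vvwyxyyww$vxvvw
  rot[6] = vwyxyyww$vxvvwv
  rot[7] = wyxyyww$vxvvwvv
  rot[8] = yxyyww$vxvvwvvw
  rot[9] = xyyww$vxvvwvvwy
  rot[10] = yyww$vxvvwvvwyx
  rot[11] = yww$vxvvwvvwyxy
  rot[12] = ww$vxvvwvvwyxyy
  rot[13] = w$vxvvwvvwyxyyw
  rot[14] = $vxvvwvvwyxyyww
Sorted (with $ < everything):
  sorted[0] = $vxvvwvvwyxyyww  (last char: 'w')
  sorted[1] = vvwvvwyxyyww$vx  (last char: 'x')
  sorted[2] = vvwyxyyww$vxvvw  (last char: 'w')
  sorted[3] = vwvvwyxyyww$vxv  (last char: 'v')
  sorted[4] = vwyxyyww$vxvvwv  (last char: 'v')
  sorted[5] = vxvvwvvwyxyyww$  (last char: '$')
  sorted[6] = w$vxvvwvvwyxyyw  (last char: 'w')
  sorted[7] = wvvwyxyyww$vxvv  (last char: 'v')
  sorted[8] = ww$vxvvwvvwyxyy  (last char: 'y')
  sorted[9] = wyxyyww$vxvvwvv  (last char: 'v')
  sorted[10] = xvvwvvwyxyyww$v  (last char: 'v')
  sorted[11] = xyyww$vxvvwvvwy  (last char: 'y')
  sorted[12] = yww$vxvvwvvwyxy  (last char: 'y')
  sorted[13] = yxyyww$vxvvwvvw  (last char: 'w')
  sorted[14] = yyww$vxvvwvvwyx  (last char: 'x')
Last column: wxwvv$wvyvvyywx
Original string S is at sorted index 5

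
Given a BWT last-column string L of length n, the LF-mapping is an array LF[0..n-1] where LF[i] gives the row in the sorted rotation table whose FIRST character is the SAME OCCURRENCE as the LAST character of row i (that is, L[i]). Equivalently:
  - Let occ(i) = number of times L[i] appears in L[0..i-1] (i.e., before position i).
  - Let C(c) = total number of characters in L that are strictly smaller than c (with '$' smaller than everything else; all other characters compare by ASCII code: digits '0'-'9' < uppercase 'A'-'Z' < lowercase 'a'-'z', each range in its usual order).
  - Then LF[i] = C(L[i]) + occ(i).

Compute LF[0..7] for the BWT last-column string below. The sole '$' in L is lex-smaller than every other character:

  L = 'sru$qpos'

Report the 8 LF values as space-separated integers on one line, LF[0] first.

Answer: 5 4 7 0 3 2 1 6

Derivation:
Char counts: '$':1, 'o':1, 'p':1, 'q':1, 'r':1, 's':2, 'u':1
C (first-col start): C('$')=0, C('o')=1, C('p')=2, C('q')=3, C('r')=4, C('s')=5, C('u')=7
L[0]='s': occ=0, LF[0]=C('s')+0=5+0=5
L[1]='r': occ=0, LF[1]=C('r')+0=4+0=4
L[2]='u': occ=0, LF[2]=C('u')+0=7+0=7
L[3]='$': occ=0, LF[3]=C('$')+0=0+0=0
L[4]='q': occ=0, LF[4]=C('q')+0=3+0=3
L[5]='p': occ=0, LF[5]=C('p')+0=2+0=2
L[6]='o': occ=0, LF[6]=C('o')+0=1+0=1
L[7]='s': occ=1, LF[7]=C('s')+1=5+1=6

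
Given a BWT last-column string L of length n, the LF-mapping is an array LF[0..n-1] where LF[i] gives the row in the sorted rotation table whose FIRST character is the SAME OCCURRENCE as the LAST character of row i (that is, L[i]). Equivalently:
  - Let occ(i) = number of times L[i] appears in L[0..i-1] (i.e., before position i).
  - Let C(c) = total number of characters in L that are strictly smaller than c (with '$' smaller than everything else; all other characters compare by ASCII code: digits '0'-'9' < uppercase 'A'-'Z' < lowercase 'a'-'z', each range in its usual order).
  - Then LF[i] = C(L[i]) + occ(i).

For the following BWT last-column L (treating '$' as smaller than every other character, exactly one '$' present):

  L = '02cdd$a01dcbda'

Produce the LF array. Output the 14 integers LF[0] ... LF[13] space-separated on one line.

Answer: 1 4 8 10 11 0 5 2 3 12 9 7 13 6

Derivation:
Char counts: '$':1, '0':2, '1':1, '2':1, 'a':2, 'b':1, 'c':2, 'd':4
C (first-col start): C('$')=0, C('0')=1, C('1')=3, C('2')=4, C('a')=5, C('b')=7, C('c')=8, C('d')=10
L[0]='0': occ=0, LF[0]=C('0')+0=1+0=1
L[1]='2': occ=0, LF[1]=C('2')+0=4+0=4
L[2]='c': occ=0, LF[2]=C('c')+0=8+0=8
L[3]='d': occ=0, LF[3]=C('d')+0=10+0=10
L[4]='d': occ=1, LF[4]=C('d')+1=10+1=11
L[5]='$': occ=0, LF[5]=C('$')+0=0+0=0
L[6]='a': occ=0, LF[6]=C('a')+0=5+0=5
L[7]='0': occ=1, LF[7]=C('0')+1=1+1=2
L[8]='1': occ=0, LF[8]=C('1')+0=3+0=3
L[9]='d': occ=2, LF[9]=C('d')+2=10+2=12
L[10]='c': occ=1, LF[10]=C('c')+1=8+1=9
L[11]='b': occ=0, LF[11]=C('b')+0=7+0=7
L[12]='d': occ=3, LF[12]=C('d')+3=10+3=13
L[13]='a': occ=1, LF[13]=C('a')+1=5+1=6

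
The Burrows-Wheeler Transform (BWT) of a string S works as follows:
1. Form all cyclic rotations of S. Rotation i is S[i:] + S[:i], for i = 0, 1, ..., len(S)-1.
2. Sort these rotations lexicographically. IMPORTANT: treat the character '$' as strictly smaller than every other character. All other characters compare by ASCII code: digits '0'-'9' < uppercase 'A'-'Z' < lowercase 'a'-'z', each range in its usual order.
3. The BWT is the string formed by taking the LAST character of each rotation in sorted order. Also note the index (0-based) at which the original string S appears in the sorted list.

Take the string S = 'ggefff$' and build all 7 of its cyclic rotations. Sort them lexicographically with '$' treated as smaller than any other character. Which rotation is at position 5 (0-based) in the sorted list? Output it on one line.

All 7 rotations (rotation i = S[i:]+S[:i]):
  rot[0] = ggefff$
  rot[1] = gefff$g
  rot[2] = efff$gg
  rot[3] = fff$gge
  rot[4] = ff$ggef
  rot[5] = f$ggeff
  rot[6] = $ggefff
Sorted (with $ < everything):
  sorted[0] = $ggefff
  sorted[1] = efff$gg
  sorted[2] = f$ggeff
  sorted[3] = ff$ggef
  sorted[4] = fff$gge
  sorted[5] = gefff$g
  sorted[6] = ggefff$
sorted[5] = gefff$g

Answer: gefff$g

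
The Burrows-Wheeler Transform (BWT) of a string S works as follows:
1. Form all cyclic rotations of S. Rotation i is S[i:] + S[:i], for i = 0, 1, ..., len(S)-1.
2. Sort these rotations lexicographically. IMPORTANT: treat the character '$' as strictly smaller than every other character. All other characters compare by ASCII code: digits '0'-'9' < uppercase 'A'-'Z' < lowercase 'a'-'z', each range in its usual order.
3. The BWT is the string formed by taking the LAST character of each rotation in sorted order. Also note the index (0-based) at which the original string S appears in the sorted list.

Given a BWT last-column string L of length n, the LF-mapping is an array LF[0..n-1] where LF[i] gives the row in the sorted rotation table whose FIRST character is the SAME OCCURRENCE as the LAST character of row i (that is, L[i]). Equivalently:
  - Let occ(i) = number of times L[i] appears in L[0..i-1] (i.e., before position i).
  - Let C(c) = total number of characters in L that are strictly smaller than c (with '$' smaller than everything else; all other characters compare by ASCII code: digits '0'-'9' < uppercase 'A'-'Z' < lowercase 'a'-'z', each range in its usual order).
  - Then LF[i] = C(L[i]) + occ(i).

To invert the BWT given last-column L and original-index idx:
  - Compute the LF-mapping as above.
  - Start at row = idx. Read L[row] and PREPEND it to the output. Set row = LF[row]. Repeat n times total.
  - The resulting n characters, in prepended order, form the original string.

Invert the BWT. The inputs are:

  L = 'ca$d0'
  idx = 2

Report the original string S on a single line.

Answer: a0dc$

Derivation:
LF mapping: 3 2 0 4 1
Walk LF starting at row 2, prepending L[row]:
  step 1: row=2, L[2]='$', prepend. Next row=LF[2]=0
  step 2: row=0, L[0]='c', prepend. Next row=LF[0]=3
  step 3: row=3, L[3]='d', prepend. Next row=LF[3]=4
  step 4: row=4, L[4]='0', prepend. Next row=LF[4]=1
  step 5: row=1, L[1]='a', prepend. Next row=LF[1]=2
Reversed output: a0dc$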